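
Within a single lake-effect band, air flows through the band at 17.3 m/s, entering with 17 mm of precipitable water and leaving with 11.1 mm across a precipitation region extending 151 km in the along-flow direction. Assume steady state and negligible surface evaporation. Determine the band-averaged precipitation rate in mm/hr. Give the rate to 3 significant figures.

R ≈ 2.43 mm/hr

Column moisture flux per unit crosswind length is F = V × PW.
Inflow: F_in = 17.3 × 17 = 294.1 mm·m/s
Outflow: F_out = 17.3 × 11.1 = 192.03 mm·m/s
Steady-state rate R = (F_in − F_out)/L = (294.1 − 192.03) / 151000 m = 6.760e-04 mm/s.
R = 6.760e-04 × 3600 = 2.43 mm/hr.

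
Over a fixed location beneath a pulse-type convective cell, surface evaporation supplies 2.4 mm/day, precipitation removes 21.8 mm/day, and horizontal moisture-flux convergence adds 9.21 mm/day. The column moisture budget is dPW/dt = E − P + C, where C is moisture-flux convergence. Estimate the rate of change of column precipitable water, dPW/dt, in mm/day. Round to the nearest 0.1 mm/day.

dPW/dt = E − P + C = 2.4 − 21.8 + (9.21) = -10.2 mm/day.

dPW/dt ≈ -10.2 mm/day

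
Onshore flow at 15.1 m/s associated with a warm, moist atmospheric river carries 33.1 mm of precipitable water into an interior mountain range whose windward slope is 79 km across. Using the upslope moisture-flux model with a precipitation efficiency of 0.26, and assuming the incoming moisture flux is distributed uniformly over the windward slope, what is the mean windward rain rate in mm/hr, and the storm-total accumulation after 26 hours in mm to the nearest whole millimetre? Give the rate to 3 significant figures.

Incoming column moisture flux per unit ridge length: F = V × PW = 15.1 × 33.1 = 499.81 mm·m/s.
Spread over the 79 km slope with efficiency ε = 0.26: R = ε·F/W = 0.26 × 499.81 / 79000 m = 1.645e-03 mm/s.
R = 1.645e-03 × 3600 = 5.92 mm/hr.
Over 26 h: total = 5.92 × 26 = 153.92 ≈ 154 mm.

R ≈ 5.92 mm/hr; total ≈ 154 mm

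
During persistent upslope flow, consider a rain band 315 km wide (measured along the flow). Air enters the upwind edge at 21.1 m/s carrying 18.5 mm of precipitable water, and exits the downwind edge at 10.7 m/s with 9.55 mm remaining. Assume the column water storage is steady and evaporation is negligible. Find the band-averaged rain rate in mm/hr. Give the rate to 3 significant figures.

R ≈ 3.29 mm/hr

Column moisture flux per unit crosswind length is F = V × PW.
Inflow: F_in = 21.1 × 18.5 = 390.35 mm·m/s
Outflow: F_out = 10.7 × 9.55 = 102.185 mm·m/s
Steady-state rate R = (F_in − F_out)/L = (390.35 − 102.185) / 315000 m = 9.148e-04 mm/s.
R = 9.148e-04 × 3600 = 3.29 mm/hr.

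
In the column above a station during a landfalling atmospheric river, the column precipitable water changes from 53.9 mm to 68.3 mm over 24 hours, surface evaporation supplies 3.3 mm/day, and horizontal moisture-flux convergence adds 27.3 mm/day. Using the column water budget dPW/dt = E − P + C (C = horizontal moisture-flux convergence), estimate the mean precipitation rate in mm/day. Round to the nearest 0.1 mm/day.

P ≈ 16.2 mm/day

dPW/dt = (68.3 − 53.9) mm / (24/24 day) = +14.400 mm/day.
P = E + C − dPW/dt = 3.3 + (27.3) − (+14.400) = 16.2 mm/day.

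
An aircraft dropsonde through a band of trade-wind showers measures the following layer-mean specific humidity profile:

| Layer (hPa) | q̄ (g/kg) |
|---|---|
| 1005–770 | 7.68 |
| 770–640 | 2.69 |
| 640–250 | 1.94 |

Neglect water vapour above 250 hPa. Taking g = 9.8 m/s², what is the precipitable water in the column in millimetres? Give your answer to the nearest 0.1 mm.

Precipitable water is the column-integrated vapour mass per unit area: PW = (1/g) Σ q̄ Δp, with q in kg/kg and Δp in Pa (1 kg/m² of water = 1 mm).
Layer 1005–770 hPa: Δp = 235 hPa = 23500 Pa, q̄ = 0.00768 kg/kg → 0.00768 × 23500 / 9.8 = 18.42 mm
Layer 770–640 hPa: Δp = 130 hPa = 13000 Pa, q̄ = 0.00269 kg/kg → 0.00269 × 13000 / 9.8 = 3.57 mm
Layer 640–250 hPa: Δp = 390 hPa = 39000 Pa, q̄ = 0.00194 kg/kg → 0.00194 × 39000 / 9.8 = 7.72 mm
PW = 18.42 + 3.57 + 7.72 = 29.71 ≈ 29.7 mm.

PW ≈ 29.7 mm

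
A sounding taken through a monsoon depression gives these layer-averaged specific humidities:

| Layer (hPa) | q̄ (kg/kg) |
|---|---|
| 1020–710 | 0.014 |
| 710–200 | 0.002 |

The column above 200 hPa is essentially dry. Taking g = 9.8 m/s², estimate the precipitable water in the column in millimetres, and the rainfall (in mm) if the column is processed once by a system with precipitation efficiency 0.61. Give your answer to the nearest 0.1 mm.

PW ≈ 54.7 mm; rainfall ≈ 33.4 mm

Precipitable water is the column-integrated vapour mass per unit area: PW = (1/g) Σ q̄ Δp, with q in kg/kg and Δp in Pa (1 kg/m² of water = 1 mm).
Layer 1020–710 hPa: Δp = 310 hPa = 31000 Pa, q̄ = 0.014 kg/kg → 0.014 × 31000 / 9.8 = 44.29 mm
Layer 710–200 hPa: Δp = 510 hPa = 51000 Pa, q̄ = 0.002 kg/kg → 0.002 × 51000 / 9.8 = 10.41 mm
PW = 44.29 + 10.41 = 54.70 ≈ 54.7 mm.
Rainfall = ε × PW = 0.61 × 54.7 = 33.4 mm.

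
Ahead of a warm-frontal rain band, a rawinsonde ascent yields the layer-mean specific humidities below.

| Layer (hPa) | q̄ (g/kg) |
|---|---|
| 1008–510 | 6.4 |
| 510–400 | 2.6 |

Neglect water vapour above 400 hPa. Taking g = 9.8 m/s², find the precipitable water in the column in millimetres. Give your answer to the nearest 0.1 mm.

Precipitable water is the column-integrated vapour mass per unit area: PW = (1/g) Σ q̄ Δp, with q in kg/kg and Δp in Pa (1 kg/m² of water = 1 mm).
Layer 1008–510 hPa: Δp = 498 hPa = 49800 Pa, q̄ = 0.0064 kg/kg → 0.0064 × 49800 / 9.8 = 32.52 mm
Layer 510–400 hPa: Δp = 110 hPa = 11000 Pa, q̄ = 0.0026 kg/kg → 0.0026 × 11000 / 9.8 = 2.92 mm
PW = 32.52 + 2.92 = 35.44 ≈ 35.4 mm.

PW ≈ 35.4 mm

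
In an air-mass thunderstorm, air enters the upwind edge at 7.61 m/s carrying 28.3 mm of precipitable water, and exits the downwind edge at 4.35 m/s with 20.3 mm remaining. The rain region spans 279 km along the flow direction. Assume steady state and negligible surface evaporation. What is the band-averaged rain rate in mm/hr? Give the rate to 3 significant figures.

Column moisture flux per unit crosswind length is F = V × PW.
Inflow: F_in = 7.61 × 28.3 = 215.363 mm·m/s
Outflow: F_out = 4.35 × 20.3 = 88.305 mm·m/s
Steady-state rate R = (F_in − F_out)/L = (215.363 − 88.305) / 279000 m = 4.554e-04 mm/s.
R = 4.554e-04 × 3600 = 1.64 mm/hr.

R ≈ 1.64 mm/hr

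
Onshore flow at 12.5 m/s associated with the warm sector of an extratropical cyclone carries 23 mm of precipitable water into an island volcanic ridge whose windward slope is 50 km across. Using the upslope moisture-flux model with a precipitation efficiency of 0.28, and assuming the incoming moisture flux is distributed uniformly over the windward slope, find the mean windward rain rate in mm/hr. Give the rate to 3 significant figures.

Incoming column moisture flux per unit ridge length: F = V × PW = 12.5 × 23 = 287.5 mm·m/s.
Spread over the 50 km slope with efficiency ε = 0.28: R = ε·F/W = 0.28 × 287.5 / 50000 m = 1.610e-03 mm/s.
R = 1.610e-03 × 3600 = 5.80 mm/hr.

R ≈ 5.80 mm/hr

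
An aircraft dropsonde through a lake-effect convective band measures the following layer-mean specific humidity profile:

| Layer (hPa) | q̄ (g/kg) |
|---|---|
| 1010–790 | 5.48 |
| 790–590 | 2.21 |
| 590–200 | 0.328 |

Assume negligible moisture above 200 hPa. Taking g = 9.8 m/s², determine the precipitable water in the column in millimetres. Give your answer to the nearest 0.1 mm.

Precipitable water is the column-integrated vapour mass per unit area: PW = (1/g) Σ q̄ Δp, with q in kg/kg and Δp in Pa (1 kg/m² of water = 1 mm).
Layer 1010–790 hPa: Δp = 220 hPa = 22000 Pa, q̄ = 0.00548 kg/kg → 0.00548 × 22000 / 9.8 = 12.30 mm
Layer 790–590 hPa: Δp = 200 hPa = 20000 Pa, q̄ = 0.00221 kg/kg → 0.00221 × 20000 / 9.8 = 4.51 mm
Layer 590–200 hPa: Δp = 390 hPa = 39000 Pa, q̄ = 0.000328 kg/kg → 0.000328 × 39000 / 9.8 = 1.31 mm
PW = 12.30 + 4.51 + 1.31 = 18.12 ≈ 18.1 mm.

PW ≈ 18.1 mm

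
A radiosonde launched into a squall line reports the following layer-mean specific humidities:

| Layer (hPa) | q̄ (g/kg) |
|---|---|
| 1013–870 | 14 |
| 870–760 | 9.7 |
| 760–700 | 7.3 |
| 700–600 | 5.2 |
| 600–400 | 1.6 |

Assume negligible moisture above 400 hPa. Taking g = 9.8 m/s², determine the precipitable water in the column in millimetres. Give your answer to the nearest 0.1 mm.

Precipitable water is the column-integrated vapour mass per unit area: PW = (1/g) Σ q̄ Δp, with q in kg/kg and Δp in Pa (1 kg/m² of water = 1 mm).
Layer 1013–870 hPa: Δp = 143 hPa = 14300 Pa, q̄ = 0.014 kg/kg → 0.014 × 14300 / 9.8 = 20.43 mm
Layer 870–760 hPa: Δp = 110 hPa = 11000 Pa, q̄ = 0.0097 kg/kg → 0.0097 × 11000 / 9.8 = 10.89 mm
Layer 760–700 hPa: Δp = 60 hPa = 6000 Pa, q̄ = 0.0073 kg/kg → 0.0073 × 6000 / 9.8 = 4.47 mm
Layer 700–600 hPa: Δp = 100 hPa = 10000 Pa, q̄ = 0.0052 kg/kg → 0.0052 × 10000 / 9.8 = 5.31 mm
Layer 600–400 hPa: Δp = 200 hPa = 20000 Pa, q̄ = 0.0016 kg/kg → 0.0016 × 20000 / 9.8 = 3.27 mm
PW = 20.43 + 10.89 + 4.47 + 5.31 + 3.27 = 44.37 ≈ 44.4 mm.

PW ≈ 44.4 mm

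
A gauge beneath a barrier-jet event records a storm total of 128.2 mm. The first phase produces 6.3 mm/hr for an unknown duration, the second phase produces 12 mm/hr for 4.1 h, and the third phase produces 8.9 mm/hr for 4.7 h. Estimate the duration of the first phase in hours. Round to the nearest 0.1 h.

Known phases: 12 × 4.1 + 8.9 × 4.7 = 49.2 + 41.83 = 91.03 mm.
Remaining depth = 128.2 − 91.03 = 37.17 mm.
Duration = 37.17 / 6.3 = 5.9 h.

duration ≈ 5.9 h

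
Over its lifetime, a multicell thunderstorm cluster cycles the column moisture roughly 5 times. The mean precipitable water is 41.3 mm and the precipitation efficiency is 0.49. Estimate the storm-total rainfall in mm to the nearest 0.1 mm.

rainfall ≈ 101.2 mm

Each cycle deposits ε × PW = 0.49 × 41.3 = 20.237 mm.
Over 5 cycles: 5 × 20.237 = 101.2 mm.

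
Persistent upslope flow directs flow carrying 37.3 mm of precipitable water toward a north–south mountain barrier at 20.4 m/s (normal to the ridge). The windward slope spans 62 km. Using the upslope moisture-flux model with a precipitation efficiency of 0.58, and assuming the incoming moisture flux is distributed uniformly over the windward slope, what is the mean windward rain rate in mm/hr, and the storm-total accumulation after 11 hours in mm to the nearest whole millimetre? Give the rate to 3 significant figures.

Incoming column moisture flux per unit ridge length: F = V × PW = 20.4 × 37.3 = 760.92 mm·m/s.
Spread over the 62 km slope with efficiency ε = 0.58: R = ε·F/W = 0.58 × 760.92 / 62000 m = 7.118e-03 mm/s.
R = 7.118e-03 × 3600 = 25.6 mm/hr.
Over 11 h: total = 25.6 × 11 = 281.6 ≈ 282 mm.

R ≈ 25.6 mm/hr; total ≈ 282 mm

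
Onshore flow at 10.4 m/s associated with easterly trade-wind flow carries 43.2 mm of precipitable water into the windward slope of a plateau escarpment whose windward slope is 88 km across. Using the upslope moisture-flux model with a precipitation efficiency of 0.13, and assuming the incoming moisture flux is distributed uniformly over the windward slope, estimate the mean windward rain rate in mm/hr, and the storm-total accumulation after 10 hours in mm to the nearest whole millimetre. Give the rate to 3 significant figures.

R ≈ 2.39 mm/hr; total ≈ 24 mm

Incoming column moisture flux per unit ridge length: F = V × PW = 10.4 × 43.2 = 449.28 mm·m/s.
Spread over the 88 km slope with efficiency ε = 0.13: R = ε·F/W = 0.13 × 449.28 / 88000 m = 6.637e-04 mm/s.
R = 6.637e-04 × 3600 = 2.39 mm/hr.
Over 10 h: total = 2.39 × 10 = 23.9 ≈ 24 mm.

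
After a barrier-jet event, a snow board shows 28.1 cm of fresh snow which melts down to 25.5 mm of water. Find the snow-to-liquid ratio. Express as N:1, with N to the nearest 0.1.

ratio ≈ 11.0

Ratio = snow depth / SWE = 281 mm / 25.5 mm = 11.0, i.e. 11.0:1.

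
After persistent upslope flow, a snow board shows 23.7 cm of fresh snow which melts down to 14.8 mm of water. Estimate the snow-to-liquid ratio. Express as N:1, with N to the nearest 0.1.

ratio ≈ 16.0

Ratio = snow depth / SWE = 237 mm / 14.8 mm = 16.0, i.e. 16.0:1.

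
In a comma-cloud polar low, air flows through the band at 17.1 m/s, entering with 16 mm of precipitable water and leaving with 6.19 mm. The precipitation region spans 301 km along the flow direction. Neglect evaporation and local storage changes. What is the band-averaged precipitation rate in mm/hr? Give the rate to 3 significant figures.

Column moisture flux per unit crosswind length is F = V × PW.
Inflow: F_in = 17.1 × 16 = 273.6 mm·m/s
Outflow: F_out = 17.1 × 6.19 = 105.849 mm·m/s
Steady-state rate R = (F_in − F_out)/L = (273.6 − 105.849) / 301000 m = 5.573e-04 mm/s.
R = 5.573e-04 × 3600 = 2.01 mm/hr.

R ≈ 2.01 mm/hr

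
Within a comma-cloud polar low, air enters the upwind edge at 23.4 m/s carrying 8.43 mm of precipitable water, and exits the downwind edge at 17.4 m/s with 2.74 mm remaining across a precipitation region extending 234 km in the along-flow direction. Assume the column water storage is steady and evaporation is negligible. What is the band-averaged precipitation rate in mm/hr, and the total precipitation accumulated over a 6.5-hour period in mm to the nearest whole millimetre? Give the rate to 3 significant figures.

Column moisture flux per unit crosswind length is F = V × PW.
Inflow: F_in = 23.4 × 8.43 = 197.262 mm·m/s
Outflow: F_out = 17.4 × 2.74 = 47.676 mm·m/s
Steady-state rate R = (F_in − F_out)/L = (197.262 − 47.676) / 234000 m = 6.393e-04 mm/s.
R = 6.393e-04 × 3600 = 2.30 mm/hr.
Over 6.5 h: total = 2.30 × 6.5 = 14.95 ≈ 15 mm.

R ≈ 2.30 mm/hr; total ≈ 15 mm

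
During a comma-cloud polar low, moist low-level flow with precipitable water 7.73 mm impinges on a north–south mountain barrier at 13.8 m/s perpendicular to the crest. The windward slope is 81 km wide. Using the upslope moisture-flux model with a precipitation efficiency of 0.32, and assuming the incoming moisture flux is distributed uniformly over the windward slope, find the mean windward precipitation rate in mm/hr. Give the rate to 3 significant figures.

R ≈ 1.52 mm/hr

Incoming column moisture flux per unit ridge length: F = V × PW = 13.8 × 7.73 = 106.674 mm·m/s.
Spread over the 81 km slope with efficiency ε = 0.32: R = ε·F/W = 0.32 × 106.674 / 81000 m = 4.214e-04 mm/s.
R = 4.214e-04 × 3600 = 1.52 mm/hr.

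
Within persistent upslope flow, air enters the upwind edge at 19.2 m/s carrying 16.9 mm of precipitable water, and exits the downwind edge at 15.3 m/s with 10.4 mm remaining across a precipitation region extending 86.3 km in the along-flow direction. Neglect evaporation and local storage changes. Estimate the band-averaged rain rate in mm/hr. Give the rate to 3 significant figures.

Column moisture flux per unit crosswind length is F = V × PW.
Inflow: F_in = 19.2 × 16.9 = 324.48 mm·m/s
Outflow: F_out = 15.3 × 10.4 = 159.12 mm·m/s
Steady-state rate R = (F_in − F_out)/L = (324.48 − 159.12) / 86300 m = 1.916e-03 mm/s.
R = 1.916e-03 × 3600 = 6.90 mm/hr.

R ≈ 6.90 mm/hr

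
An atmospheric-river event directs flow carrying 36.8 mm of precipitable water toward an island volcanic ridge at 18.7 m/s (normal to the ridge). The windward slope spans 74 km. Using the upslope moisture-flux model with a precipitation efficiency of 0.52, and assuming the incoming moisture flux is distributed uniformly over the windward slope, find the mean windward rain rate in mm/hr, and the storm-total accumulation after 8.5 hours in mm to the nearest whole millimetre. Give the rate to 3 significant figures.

R ≈ 17.4 mm/hr; total ≈ 148 mm

Incoming column moisture flux per unit ridge length: F = V × PW = 18.7 × 36.8 = 688.16 mm·m/s.
Spread over the 74 km slope with efficiency ε = 0.52: R = ε·F/W = 0.52 × 688.16 / 74000 m = 4.836e-03 mm/s.
R = 4.836e-03 × 3600 = 17.4 mm/hr.
Over 8.5 h: total = 17.4 × 8.5 = 147.9 ≈ 148 mm.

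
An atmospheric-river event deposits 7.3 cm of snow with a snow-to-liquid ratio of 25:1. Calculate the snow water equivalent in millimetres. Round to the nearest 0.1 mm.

SWE ≈ 2.9 mm

SWE = snow depth / ratio = 7.3 cm / 25 = 0.292 cm = 2.9 mm.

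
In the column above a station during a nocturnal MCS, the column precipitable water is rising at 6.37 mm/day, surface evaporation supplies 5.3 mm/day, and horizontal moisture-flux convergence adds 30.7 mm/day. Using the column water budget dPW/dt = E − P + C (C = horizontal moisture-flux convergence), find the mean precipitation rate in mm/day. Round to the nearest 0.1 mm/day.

dPW/dt = +6.37 mm/day.
P = E + C − dPW/dt = 5.3 + (30.7) − (+6.37) = 29.6 mm/day.

P ≈ 29.6 mm/day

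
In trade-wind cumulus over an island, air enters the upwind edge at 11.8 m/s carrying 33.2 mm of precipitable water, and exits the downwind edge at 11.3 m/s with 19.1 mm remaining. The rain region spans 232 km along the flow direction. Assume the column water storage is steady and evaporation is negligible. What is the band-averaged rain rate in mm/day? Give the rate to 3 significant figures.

R ≈ 65.5 mm/day

Column moisture flux per unit crosswind length is F = V × PW.
Inflow: F_in = 11.8 × 33.2 = 391.76 mm·m/s
Outflow: F_out = 11.3 × 19.1 = 215.83 mm·m/s
Steady-state rate R = (F_in − F_out)/L = (391.76 − 215.83) / 232000 m = 7.583e-04 mm/s.
R = 7.583e-04 × 3600 × 24 = 65.5 mm/day.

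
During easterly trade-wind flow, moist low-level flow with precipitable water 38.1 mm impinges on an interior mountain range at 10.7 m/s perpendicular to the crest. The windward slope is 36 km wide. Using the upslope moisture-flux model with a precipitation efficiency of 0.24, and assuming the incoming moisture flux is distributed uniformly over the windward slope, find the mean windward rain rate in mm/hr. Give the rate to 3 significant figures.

R ≈ 9.78 mm/hr

Incoming column moisture flux per unit ridge length: F = V × PW = 10.7 × 38.1 = 407.67 mm·m/s.
Spread over the 36 km slope with efficiency ε = 0.24: R = ε·F/W = 0.24 × 407.67 / 36000 m = 2.718e-03 mm/s.
R = 2.718e-03 × 3600 = 9.78 mm/hr.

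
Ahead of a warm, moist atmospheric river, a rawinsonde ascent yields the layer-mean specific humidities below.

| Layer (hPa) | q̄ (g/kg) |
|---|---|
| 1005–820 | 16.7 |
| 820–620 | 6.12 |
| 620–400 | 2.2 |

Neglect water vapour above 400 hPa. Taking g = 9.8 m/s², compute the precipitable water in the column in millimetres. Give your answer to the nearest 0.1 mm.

PW ≈ 49.0 mm

Precipitable water is the column-integrated vapour mass per unit area: PW = (1/g) Σ q̄ Δp, with q in kg/kg and Δp in Pa (1 kg/m² of water = 1 mm).
Layer 1005–820 hPa: Δp = 185 hPa = 18500 Pa, q̄ = 0.0167 kg/kg → 0.0167 × 18500 / 9.8 = 31.53 mm
Layer 820–620 hPa: Δp = 200 hPa = 20000 Pa, q̄ = 0.00612 kg/kg → 0.00612 × 20000 / 9.8 = 12.49 mm
Layer 620–400 hPa: Δp = 220 hPa = 22000 Pa, q̄ = 0.0022 kg/kg → 0.0022 × 22000 / 9.8 = 4.94 mm
PW = 31.53 + 12.49 + 4.94 = 48.96 ≈ 49.0 mm.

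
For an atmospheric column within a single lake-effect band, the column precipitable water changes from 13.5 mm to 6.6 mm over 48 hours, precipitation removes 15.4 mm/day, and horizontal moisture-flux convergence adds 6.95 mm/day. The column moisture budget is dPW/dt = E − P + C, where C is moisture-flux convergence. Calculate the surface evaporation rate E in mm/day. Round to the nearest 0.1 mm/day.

dPW/dt = (6.6 − 13.5) mm / (48/24 day) = -3.450 mm/day.
E = dPW/dt + P − C = (-3.450) + 15.4 − (6.95) = 5.0 mm/day.

E ≈ 5.0 mm/day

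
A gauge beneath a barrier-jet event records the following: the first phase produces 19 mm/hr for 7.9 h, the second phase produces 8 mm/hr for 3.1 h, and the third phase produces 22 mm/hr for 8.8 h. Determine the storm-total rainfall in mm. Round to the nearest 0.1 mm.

total ≈ 368.5 mm

Total = Σ Rᵢ Δtᵢ = 19 × 7.9 + 8 × 3.1 + 22 × 8.8
      = 150.1 + 24.8 + 193.6 = 368.5 mm.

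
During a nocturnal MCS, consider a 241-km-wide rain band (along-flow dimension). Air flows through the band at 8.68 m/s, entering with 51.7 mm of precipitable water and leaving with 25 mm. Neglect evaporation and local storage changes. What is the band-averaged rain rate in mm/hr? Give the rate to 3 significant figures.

R ≈ 3.46 mm/hr

Column moisture flux per unit crosswind length is F = V × PW.
Inflow: F_in = 8.68 × 51.7 = 448.756 mm·m/s
Outflow: F_out = 8.68 × 25 = 217 mm·m/s
Steady-state rate R = (F_in − F_out)/L = (448.756 − 217) / 241000 m = 9.616e-04 mm/s.
R = 9.616e-04 × 3600 = 3.46 mm/hr.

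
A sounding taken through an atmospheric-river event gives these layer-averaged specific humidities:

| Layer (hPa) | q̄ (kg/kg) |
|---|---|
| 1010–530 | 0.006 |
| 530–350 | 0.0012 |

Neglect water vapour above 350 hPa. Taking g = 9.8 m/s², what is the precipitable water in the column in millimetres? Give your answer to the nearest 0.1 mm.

PW ≈ 31.6 mm

Precipitable water is the column-integrated vapour mass per unit area: PW = (1/g) Σ q̄ Δp, with q in kg/kg and Δp in Pa (1 kg/m² of water = 1 mm).
Layer 1010–530 hPa: Δp = 480 hPa = 48000 Pa, q̄ = 0.006 kg/kg → 0.006 × 48000 / 9.8 = 29.39 mm
Layer 530–350 hPa: Δp = 180 hPa = 18000 Pa, q̄ = 0.0012 kg/kg → 0.0012 × 18000 / 9.8 = 2.20 mm
PW = 29.39 + 2.20 = 31.59 ≈ 31.6 mm.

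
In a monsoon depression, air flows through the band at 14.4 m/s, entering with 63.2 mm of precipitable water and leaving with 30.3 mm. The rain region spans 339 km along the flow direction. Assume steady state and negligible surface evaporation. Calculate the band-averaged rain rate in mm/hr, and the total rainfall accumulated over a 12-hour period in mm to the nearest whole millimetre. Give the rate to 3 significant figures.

Column moisture flux per unit crosswind length is F = V × PW.
Inflow: F_in = 14.4 × 63.2 = 910.08 mm·m/s
Outflow: F_out = 14.4 × 30.3 = 436.32 mm·m/s
Steady-state rate R = (F_in − F_out)/L = (910.08 − 436.32) / 339000 m = 1.398e-03 mm/s.
R = 1.398e-03 × 3600 = 5.03 mm/hr.
Over 12 h: total = 5.03 × 12 = 60.36 ≈ 60 mm.

R ≈ 5.03 mm/hr; total ≈ 60 mm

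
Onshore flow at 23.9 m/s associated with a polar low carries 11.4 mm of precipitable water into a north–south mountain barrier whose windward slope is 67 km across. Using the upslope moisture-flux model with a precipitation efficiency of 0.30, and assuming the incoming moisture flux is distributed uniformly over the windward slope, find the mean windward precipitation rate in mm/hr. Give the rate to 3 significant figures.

Incoming column moisture flux per unit ridge length: F = V × PW = 23.9 × 11.4 = 272.46 mm·m/s.
Spread over the 67 km slope with efficiency ε = 0.30: R = ε·F/W = 0.30 × 272.46 / 67000 m = 1.220e-03 mm/s.
R = 1.220e-03 × 3600 = 4.39 mm/hr.

R ≈ 4.39 mm/hr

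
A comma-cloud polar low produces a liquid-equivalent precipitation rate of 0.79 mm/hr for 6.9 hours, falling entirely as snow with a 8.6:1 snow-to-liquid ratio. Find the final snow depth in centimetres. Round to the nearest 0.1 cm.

snow depth ≈ 4.7 cm

Liquid-equivalent depth = 0.79 × 6.9 = 5.451 mm.
Snow depth = 5.451 mm × 8.6 = 46.8786 mm = 4.7 cm.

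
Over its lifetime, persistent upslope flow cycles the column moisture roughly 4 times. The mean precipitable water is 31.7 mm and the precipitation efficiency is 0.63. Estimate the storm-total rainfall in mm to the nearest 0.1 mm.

rainfall ≈ 79.9 mm

Each cycle deposits ε × PW = 0.63 × 31.7 = 19.971 mm.
Over 4 cycles: 4 × 19.971 = 79.9 mm.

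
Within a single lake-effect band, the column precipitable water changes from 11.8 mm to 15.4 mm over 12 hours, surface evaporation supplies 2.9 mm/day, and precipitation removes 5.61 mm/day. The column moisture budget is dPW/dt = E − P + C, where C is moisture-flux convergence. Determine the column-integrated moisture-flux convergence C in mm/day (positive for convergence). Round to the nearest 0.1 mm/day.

C ≈ 9.9 mm/day

dPW/dt = (15.4 − 11.8) mm / (12/24 day) = +7.200 mm/day.
C = dPW/dt − E + P = (+7.200) − 2.9 + 5.61 = 9.9 mm/day.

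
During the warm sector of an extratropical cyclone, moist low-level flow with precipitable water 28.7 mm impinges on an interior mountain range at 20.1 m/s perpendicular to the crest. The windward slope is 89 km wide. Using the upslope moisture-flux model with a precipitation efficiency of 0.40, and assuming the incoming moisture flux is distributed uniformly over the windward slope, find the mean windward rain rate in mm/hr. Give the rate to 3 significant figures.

R ≈ 9.33 mm/hr

Incoming column moisture flux per unit ridge length: F = V × PW = 20.1 × 28.7 = 576.87 mm·m/s.
Spread over the 89 km slope with efficiency ε = 0.40: R = ε·F/W = 0.40 × 576.87 / 89000 m = 2.593e-03 mm/s.
R = 2.593e-03 × 3600 = 9.33 mm/hr.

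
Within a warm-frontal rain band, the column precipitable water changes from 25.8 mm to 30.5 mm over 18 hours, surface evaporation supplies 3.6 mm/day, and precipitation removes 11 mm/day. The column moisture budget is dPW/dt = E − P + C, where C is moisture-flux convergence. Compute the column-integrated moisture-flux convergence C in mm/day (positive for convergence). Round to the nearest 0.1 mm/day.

dPW/dt = (30.5 − 25.8) mm / (18/24 day) = +6.267 mm/day.
C = dPW/dt − E + P = (+6.267) − 3.6 + 11 = 13.7 mm/day.

C ≈ 13.7 mm/day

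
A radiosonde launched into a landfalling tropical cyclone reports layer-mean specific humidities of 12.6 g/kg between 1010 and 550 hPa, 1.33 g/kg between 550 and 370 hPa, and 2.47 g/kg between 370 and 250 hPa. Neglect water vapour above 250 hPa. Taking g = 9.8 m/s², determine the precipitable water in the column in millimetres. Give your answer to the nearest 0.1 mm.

Precipitable water is the column-integrated vapour mass per unit area: PW = (1/g) Σ q̄ Δp, with q in kg/kg and Δp in Pa (1 kg/m² of water = 1 mm).
Layer 1010–550 hPa: Δp = 460 hPa = 46000 Pa, q̄ = 0.0126 kg/kg → 0.0126 × 46000 / 9.8 = 59.14 mm
Layer 550–370 hPa: Δp = 180 hPa = 18000 Pa, q̄ = 0.00133 kg/kg → 0.00133 × 18000 / 9.8 = 2.44 mm
Layer 370–250 hPa: Δp = 120 hPa = 12000 Pa, q̄ = 0.00247 kg/kg → 0.00247 × 12000 / 9.8 = 3.02 mm
PW = 59.14 + 2.44 + 3.02 = 64.60 ≈ 64.6 mm.

PW ≈ 64.6 mm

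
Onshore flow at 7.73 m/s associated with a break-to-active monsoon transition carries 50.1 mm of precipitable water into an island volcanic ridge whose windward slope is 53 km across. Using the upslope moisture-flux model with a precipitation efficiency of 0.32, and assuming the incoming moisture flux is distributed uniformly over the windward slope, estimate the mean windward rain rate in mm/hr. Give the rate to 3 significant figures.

Incoming column moisture flux per unit ridge length: F = V × PW = 7.73 × 50.1 = 387.273 mm·m/s.
Spread over the 53 km slope with efficiency ε = 0.32: R = ε·F/W = 0.32 × 387.273 / 53000 m = 2.338e-03 mm/s.
R = 2.338e-03 × 3600 = 8.42 mm/hr.

R ≈ 8.42 mm/hr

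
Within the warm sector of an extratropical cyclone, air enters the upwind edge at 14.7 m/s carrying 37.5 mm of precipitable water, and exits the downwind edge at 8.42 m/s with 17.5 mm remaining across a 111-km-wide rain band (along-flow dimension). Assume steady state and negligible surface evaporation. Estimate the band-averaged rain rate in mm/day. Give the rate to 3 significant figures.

Column moisture flux per unit crosswind length is F = V × PW.
Inflow: F_in = 14.7 × 37.5 = 551.25 mm·m/s
Outflow: F_out = 8.42 × 17.5 = 147.35 mm·m/s
Steady-state rate R = (F_in − F_out)/L = (551.25 − 147.35) / 111000 m = 3.639e-03 mm/s.
R = 3.639e-03 × 3600 × 24 = 314 mm/day.

R ≈ 314 mm/day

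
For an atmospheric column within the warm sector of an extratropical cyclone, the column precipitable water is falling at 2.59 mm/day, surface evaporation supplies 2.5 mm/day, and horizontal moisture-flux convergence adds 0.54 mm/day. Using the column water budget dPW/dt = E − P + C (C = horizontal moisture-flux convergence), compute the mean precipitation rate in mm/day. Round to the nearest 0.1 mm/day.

dPW/dt = -2.59 mm/day.
P = E + C − dPW/dt = 2.5 + (0.54) − (-2.59) = 5.6 mm/day.

P ≈ 5.6 mm/day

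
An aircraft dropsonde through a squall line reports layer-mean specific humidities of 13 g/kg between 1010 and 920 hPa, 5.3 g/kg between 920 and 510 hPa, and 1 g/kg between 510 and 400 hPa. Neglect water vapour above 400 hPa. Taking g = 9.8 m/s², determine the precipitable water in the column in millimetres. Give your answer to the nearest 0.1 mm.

Precipitable water is the column-integrated vapour mass per unit area: PW = (1/g) Σ q̄ Δp, with q in kg/kg and Δp in Pa (1 kg/m² of water = 1 mm).
Layer 1010–920 hPa: Δp = 90 hPa = 9000 Pa, q̄ = 0.013 kg/kg → 0.013 × 9000 / 9.8 = 11.94 mm
Layer 920–510 hPa: Δp = 410 hPa = 41000 Pa, q̄ = 0.0053 kg/kg → 0.0053 × 41000 / 9.8 = 22.17 mm
Layer 510–400 hPa: Δp = 110 hPa = 11000 Pa, q̄ = 0.001 kg/kg → 0.001 × 11000 / 9.8 = 1.12 mm
PW = 11.94 + 22.17 + 1.12 = 35.23 ≈ 35.2 mm.

PW ≈ 35.2 mm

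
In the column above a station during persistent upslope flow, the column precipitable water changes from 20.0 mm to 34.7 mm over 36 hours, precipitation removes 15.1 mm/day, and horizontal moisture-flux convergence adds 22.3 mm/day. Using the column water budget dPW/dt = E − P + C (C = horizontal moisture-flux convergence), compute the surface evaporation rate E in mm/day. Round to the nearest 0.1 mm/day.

E ≈ 2.6 mm/day

dPW/dt = (34.7 − 20.0) mm / (36/24 day) = +9.800 mm/day.
E = dPW/dt + P − C = (+9.800) + 15.1 − (22.3) = 2.6 mm/day.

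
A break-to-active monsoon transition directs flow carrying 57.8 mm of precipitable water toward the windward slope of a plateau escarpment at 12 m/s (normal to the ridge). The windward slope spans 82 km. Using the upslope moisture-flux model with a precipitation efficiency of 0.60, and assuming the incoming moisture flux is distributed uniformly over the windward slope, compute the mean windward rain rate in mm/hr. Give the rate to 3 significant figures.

Incoming column moisture flux per unit ridge length: F = V × PW = 12 × 57.8 = 693.6 mm·m/s.
Spread over the 82 km slope with efficiency ε = 0.60: R = ε·F/W = 0.60 × 693.6 / 82000 m = 5.075e-03 mm/s.
R = 5.075e-03 × 3600 = 18.3 mm/hr.

R ≈ 18.3 mm/hr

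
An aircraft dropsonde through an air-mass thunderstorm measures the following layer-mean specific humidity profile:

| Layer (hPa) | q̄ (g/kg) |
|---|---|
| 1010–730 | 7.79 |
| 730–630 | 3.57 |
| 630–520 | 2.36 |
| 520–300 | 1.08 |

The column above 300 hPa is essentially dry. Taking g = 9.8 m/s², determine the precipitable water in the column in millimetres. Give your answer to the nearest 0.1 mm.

PW ≈ 31.0 mm

Precipitable water is the column-integrated vapour mass per unit area: PW = (1/g) Σ q̄ Δp, with q in kg/kg and Δp in Pa (1 kg/m² of water = 1 mm).
Layer 1010–730 hPa: Δp = 280 hPa = 28000 Pa, q̄ = 0.00779 kg/kg → 0.00779 × 28000 / 9.8 = 22.26 mm
Layer 730–630 hPa: Δp = 100 hPa = 10000 Pa, q̄ = 0.00357 kg/kg → 0.00357 × 10000 / 9.8 = 3.64 mm
Layer 630–520 hPa: Δp = 110 hPa = 11000 Pa, q̄ = 0.00236 kg/kg → 0.00236 × 11000 / 9.8 = 2.65 mm
Layer 520–300 hPa: Δp = 220 hPa = 22000 Pa, q̄ = 0.00108 kg/kg → 0.00108 × 22000 / 9.8 = 2.42 mm
PW = 22.26 + 3.64 + 2.65 + 2.42 = 30.97 ≈ 31.0 mm.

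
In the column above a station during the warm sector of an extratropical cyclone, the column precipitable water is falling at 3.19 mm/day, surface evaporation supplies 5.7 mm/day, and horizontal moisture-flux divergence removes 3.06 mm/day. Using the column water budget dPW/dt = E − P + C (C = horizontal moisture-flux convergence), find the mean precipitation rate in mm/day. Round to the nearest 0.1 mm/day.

P ≈ 5.8 mm/day

dPW/dt = -3.19 mm/day.
P = E + C − dPW/dt = 5.7 + (-3.06) − (-3.19) = 5.8 mm/day.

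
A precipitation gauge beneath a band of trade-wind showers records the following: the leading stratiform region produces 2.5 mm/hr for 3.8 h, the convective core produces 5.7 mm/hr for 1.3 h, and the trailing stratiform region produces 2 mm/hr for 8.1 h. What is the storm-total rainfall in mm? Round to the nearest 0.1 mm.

Total = Σ Rᵢ Δtᵢ = 2.5 × 3.8 + 5.7 × 1.3 + 2 × 8.1
      = 9.5 + 7.41 + 16.2 = 33.1 mm.

total ≈ 33.1 mm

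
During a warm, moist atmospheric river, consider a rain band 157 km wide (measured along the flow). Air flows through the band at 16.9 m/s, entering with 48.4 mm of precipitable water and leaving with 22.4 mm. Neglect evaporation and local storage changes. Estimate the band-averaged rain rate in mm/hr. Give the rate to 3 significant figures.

R ≈ 10.1 mm/hr

Column moisture flux per unit crosswind length is F = V × PW.
Inflow: F_in = 16.9 × 48.4 = 817.96 mm·m/s
Outflow: F_out = 16.9 × 22.4 = 378.56 mm·m/s
Steady-state rate R = (F_in − F_out)/L = (817.96 − 378.56) / 157000 m = 2.799e-03 mm/s.
R = 2.799e-03 × 3600 = 10.1 mm/hr.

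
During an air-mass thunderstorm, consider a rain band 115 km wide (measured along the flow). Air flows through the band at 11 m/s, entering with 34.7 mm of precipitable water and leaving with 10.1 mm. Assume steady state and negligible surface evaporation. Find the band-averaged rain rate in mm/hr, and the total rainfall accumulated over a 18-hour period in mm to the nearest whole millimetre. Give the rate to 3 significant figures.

Column moisture flux per unit crosswind length is F = V × PW.
Inflow: F_in = 11 × 34.7 = 381.7 mm·m/s
Outflow: F_out = 11 × 10.1 = 111.1 mm·m/s
Steady-state rate R = (F_in − F_out)/L = (381.7 − 111.1) / 115000 m = 2.353e-03 mm/s.
R = 2.353e-03 × 3600 = 8.47 mm/hr.
Over 18 h: total = 8.47 × 18 = 152.46 ≈ 152 mm.

R ≈ 8.47 mm/hr; total ≈ 152 mm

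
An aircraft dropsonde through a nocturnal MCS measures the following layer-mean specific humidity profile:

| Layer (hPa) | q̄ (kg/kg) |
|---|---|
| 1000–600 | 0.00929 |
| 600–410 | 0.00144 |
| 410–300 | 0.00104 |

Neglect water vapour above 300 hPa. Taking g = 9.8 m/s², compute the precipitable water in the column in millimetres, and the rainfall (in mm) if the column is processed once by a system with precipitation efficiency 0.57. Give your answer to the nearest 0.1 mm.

PW ≈ 41.9 mm; rainfall ≈ 23.9 mm

Precipitable water is the column-integrated vapour mass per unit area: PW = (1/g) Σ q̄ Δp, with q in kg/kg and Δp in Pa (1 kg/m² of water = 1 mm).
Layer 1000–600 hPa: Δp = 400 hPa = 40000 Pa, q̄ = 0.00929 kg/kg → 0.00929 × 40000 / 9.8 = 37.92 mm
Layer 600–410 hPa: Δp = 190 hPa = 19000 Pa, q̄ = 0.00144 kg/kg → 0.00144 × 19000 / 9.8 = 2.79 mm
Layer 410–300 hPa: Δp = 110 hPa = 11000 Pa, q̄ = 0.00104 kg/kg → 0.00104 × 11000 / 9.8 = 1.17 mm
PW = 37.92 + 2.79 + 1.17 = 41.88 ≈ 41.9 mm.
Rainfall = ε × PW = 0.57 × 41.9 = 23.9 mm.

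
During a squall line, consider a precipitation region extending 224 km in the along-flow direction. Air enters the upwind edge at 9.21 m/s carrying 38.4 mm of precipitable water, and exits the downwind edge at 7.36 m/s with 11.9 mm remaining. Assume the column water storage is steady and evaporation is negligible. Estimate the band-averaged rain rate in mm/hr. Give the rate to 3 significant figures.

Column moisture flux per unit crosswind length is F = V × PW.
Inflow: F_in = 9.21 × 38.4 = 353.664 mm·m/s
Outflow: F_out = 7.36 × 11.9 = 87.584 mm·m/s
Steady-state rate R = (F_in − F_out)/L = (353.664 − 87.584) / 224000 m = 1.188e-03 mm/s.
R = 1.188e-03 × 3600 = 4.28 mm/hr.

R ≈ 4.28 mm/hr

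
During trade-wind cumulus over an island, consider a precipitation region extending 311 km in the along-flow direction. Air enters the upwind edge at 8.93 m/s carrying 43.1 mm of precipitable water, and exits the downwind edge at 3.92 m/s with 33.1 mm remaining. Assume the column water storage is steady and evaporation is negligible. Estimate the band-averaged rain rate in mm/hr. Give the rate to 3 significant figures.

Column moisture flux per unit crosswind length is F = V × PW.
Inflow: F_in = 8.93 × 43.1 = 384.883 mm·m/s
Outflow: F_out = 3.92 × 33.1 = 129.752 mm·m/s
Steady-state rate R = (F_in − F_out)/L = (384.883 − 129.752) / 311000 m = 8.204e-04 mm/s.
R = 8.204e-04 × 3600 = 2.95 mm/hr.

R ≈ 2.95 mm/hr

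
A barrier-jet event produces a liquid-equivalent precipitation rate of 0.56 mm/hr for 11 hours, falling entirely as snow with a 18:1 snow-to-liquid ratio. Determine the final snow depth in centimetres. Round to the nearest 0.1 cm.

Liquid-equivalent depth = 0.56 × 11 = 6.16 mm.
Snow depth = 6.16 mm × 18 = 110.88 mm = 11.1 cm.

snow depth ≈ 11.1 cm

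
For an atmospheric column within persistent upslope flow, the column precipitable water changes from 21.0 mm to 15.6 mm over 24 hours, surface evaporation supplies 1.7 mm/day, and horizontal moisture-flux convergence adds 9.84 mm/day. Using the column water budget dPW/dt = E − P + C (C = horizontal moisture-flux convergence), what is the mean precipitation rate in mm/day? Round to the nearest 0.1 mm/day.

dPW/dt = (15.6 − 21.0) mm / (24/24 day) = -5.400 mm/day.
P = E + C − dPW/dt = 1.7 + (9.84) − (-5.400) = 16.9 mm/day.

P ≈ 16.9 mm/day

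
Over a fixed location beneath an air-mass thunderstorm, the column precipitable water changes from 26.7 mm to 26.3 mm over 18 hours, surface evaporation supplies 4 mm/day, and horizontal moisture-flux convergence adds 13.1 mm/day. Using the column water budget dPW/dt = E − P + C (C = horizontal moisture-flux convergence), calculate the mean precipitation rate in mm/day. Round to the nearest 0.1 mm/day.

P ≈ 17.6 mm/day

dPW/dt = (26.3 − 26.7) mm / (18/24 day) = -0.533 mm/day.
P = E + C − dPW/dt = 4 + (13.1) − (-0.533) = 17.6 mm/day.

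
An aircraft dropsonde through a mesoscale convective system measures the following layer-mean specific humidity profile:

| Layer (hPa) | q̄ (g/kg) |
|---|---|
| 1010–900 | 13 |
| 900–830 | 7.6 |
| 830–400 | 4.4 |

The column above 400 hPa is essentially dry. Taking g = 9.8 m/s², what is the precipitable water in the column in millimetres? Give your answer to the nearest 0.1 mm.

PW ≈ 39.3 mm

Precipitable water is the column-integrated vapour mass per unit area: PW = (1/g) Σ q̄ Δp, with q in kg/kg and Δp in Pa (1 kg/m² of water = 1 mm).
Layer 1010–900 hPa: Δp = 110 hPa = 11000 Pa, q̄ = 0.013 kg/kg → 0.013 × 11000 / 9.8 = 14.59 mm
Layer 900–830 hPa: Δp = 70 hPa = 7000 Pa, q̄ = 0.0076 kg/kg → 0.0076 × 7000 / 9.8 = 5.43 mm
Layer 830–400 hPa: Δp = 430 hPa = 43000 Pa, q̄ = 0.0044 kg/kg → 0.0044 × 43000 / 9.8 = 19.31 mm
PW = 14.59 + 5.43 + 19.31 = 39.33 ≈ 39.3 mm.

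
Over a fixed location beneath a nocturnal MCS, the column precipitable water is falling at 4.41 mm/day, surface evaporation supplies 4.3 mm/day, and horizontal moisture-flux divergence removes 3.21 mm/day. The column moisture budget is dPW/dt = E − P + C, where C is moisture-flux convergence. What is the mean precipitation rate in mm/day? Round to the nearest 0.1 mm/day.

P ≈ 5.5 mm/day

dPW/dt = -4.41 mm/day.
P = E + C − dPW/dt = 4.3 + (-3.21) − (-4.41) = 5.5 mm/day.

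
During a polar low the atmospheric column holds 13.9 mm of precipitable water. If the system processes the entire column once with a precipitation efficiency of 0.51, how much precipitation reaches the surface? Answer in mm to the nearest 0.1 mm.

Precipitation = ε × PW = 0.51 × 13.9 = 7.1 mm.

precipitation ≈ 7.1 mm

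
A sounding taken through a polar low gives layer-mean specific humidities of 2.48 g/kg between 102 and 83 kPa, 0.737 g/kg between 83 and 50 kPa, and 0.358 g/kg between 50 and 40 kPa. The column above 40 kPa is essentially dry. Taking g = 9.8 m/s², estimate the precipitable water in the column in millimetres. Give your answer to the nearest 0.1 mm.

PW ≈ 7.7 mm

Precipitable water is the column-integrated vapour mass per unit area: PW = (1/g) Σ q̄ Δp, with q in kg/kg and Δp in Pa (1 kg/m² of water = 1 mm).
Layer 102–83 kPa: Δp = 190 hPa = 19000 Pa, q̄ = 0.00248 kg/kg → 0.00248 × 19000 / 9.8 = 4.81 mm
Layer 83–50 kPa: Δp = 330 hPa = 33000 Pa, q̄ = 0.000737 kg/kg → 0.000737 × 33000 / 9.8 = 2.48 mm
Layer 50–40 kPa: Δp = 100 hPa = 10000 Pa, q̄ = 0.000358 kg/kg → 0.000358 × 10000 / 9.8 = 0.37 mm
PW = 4.81 + 2.48 + 0.37 = 7.66 ≈ 7.7 mm.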